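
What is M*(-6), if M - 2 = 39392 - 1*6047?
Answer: -200082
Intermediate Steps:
M = 33347 (M = 2 + (39392 - 1*6047) = 2 + (39392 - 6047) = 2 + 33345 = 33347)
M*(-6) = 33347*(-6) = -200082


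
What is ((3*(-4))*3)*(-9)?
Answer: 324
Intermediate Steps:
((3*(-4))*3)*(-9) = -12*3*(-9) = -36*(-9) = 324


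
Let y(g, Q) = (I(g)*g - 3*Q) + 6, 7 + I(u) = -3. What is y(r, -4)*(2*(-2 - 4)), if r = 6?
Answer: 504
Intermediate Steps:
I(u) = -10 (I(u) = -7 - 3 = -10)
y(g, Q) = 6 - 10*g - 3*Q (y(g, Q) = (-10*g - 3*Q) + 6 = 6 - 10*g - 3*Q)
y(r, -4)*(2*(-2 - 4)) = (6 - 10*6 - 3*(-4))*(2*(-2 - 4)) = (6 - 60 + 12)*(2*(-6)) = -42*(-12) = 504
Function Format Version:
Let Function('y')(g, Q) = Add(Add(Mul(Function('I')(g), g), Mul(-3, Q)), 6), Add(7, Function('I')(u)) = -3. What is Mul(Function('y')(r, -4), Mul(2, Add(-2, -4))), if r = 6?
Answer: 504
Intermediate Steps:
Function('I')(u) = -10 (Function('I')(u) = Add(-7, -3) = -10)
Function('y')(g, Q) = Add(6, Mul(-10, g), Mul(-3, Q)) (Function('y')(g, Q) = Add(Add(Mul(-10, g), Mul(-3, Q)), 6) = Add(6, Mul(-10, g), Mul(-3, Q)))
Mul(Function('y')(r, -4), Mul(2, Add(-2, -4))) = Mul(Add(6, Mul(-10, 6), Mul(-3, -4)), Mul(2, Add(-2, -4))) = Mul(Add(6, -60, 12), Mul(2, -6)) = Mul(-42, -12) = 504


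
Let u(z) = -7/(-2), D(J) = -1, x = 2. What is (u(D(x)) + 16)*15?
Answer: 585/2 ≈ 292.50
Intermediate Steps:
u(z) = 7/2 (u(z) = -7*(-1/2) = 7/2)
(u(D(x)) + 16)*15 = (7/2 + 16)*15 = (39/2)*15 = 585/2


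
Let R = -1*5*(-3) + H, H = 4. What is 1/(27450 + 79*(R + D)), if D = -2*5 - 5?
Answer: 1/27766 ≈ 3.6015e-5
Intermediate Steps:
R = 19 (R = -1*5*(-3) + 4 = -5*(-3) + 4 = 15 + 4 = 19)
D = -15 (D = -10 - 5 = -15)
1/(27450 + 79*(R + D)) = 1/(27450 + 79*(19 - 15)) = 1/(27450 + 79*4) = 1/(27450 + 316) = 1/27766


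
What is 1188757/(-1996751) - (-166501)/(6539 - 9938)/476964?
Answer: -1927546065487703/3237133991133636 ≈ -0.59545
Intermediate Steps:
1188757/(-1996751) - (-166501)/(6539 - 9938)/476964 = 1188757*(-1/1996751) - (-166501)/(-3399)*(1/476964) = -1188757/1996751 - (-166501)*(-1)/3399*(1/476964) = -1188757/1996751 - 41*4061/3399*(1/476964) = -1188757/1996751 - 166501/3399*1/476964 = -1188757/1996751 - 166501/1621200636 = -1927546065487703/3237133991133636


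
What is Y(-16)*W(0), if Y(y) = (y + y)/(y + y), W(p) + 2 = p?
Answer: -2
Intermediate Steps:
W(p) = -2 + p
Y(y) = 1 (Y(y) = (2*y)/((2*y)) = (2*y)*(1/(2*y)) = 1)
Y(-16)*W(0) = 1*(-2 + 0) = 1*(-2) = -2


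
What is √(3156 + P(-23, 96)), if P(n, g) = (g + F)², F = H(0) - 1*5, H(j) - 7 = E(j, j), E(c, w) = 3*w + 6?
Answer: 2*√3493 ≈ 118.20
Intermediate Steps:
E(c, w) = 6 + 3*w
H(j) = 13 + 3*j (H(j) = 7 + (6 + 3*j) = 13 + 3*j)
F = 8 (F = (13 + 3*0) - 1*5 = (13 + 0) - 5 = 13 - 5 = 8)
P(n, g) = (8 + g)² (P(n, g) = (g + 8)² = (8 + g)²)
√(3156 + P(-23, 96)) = √(3156 + (8 + 96)²) = √(3156 + 104²) = √(3156 + 10816) = √13972 = 2*√3493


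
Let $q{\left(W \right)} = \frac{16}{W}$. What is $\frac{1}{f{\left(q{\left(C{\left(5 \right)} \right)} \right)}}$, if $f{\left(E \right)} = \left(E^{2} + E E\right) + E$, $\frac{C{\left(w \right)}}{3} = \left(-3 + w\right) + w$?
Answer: $\frac{441}{848} \approx 0.52005$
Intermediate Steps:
$C{\left(w \right)} = -9 + 6 w$ ($C{\left(w \right)} = 3 \left(\left(-3 + w\right) + w\right) = 3 \left(-3 + 2 w\right) = -9 + 6 w$)
$f{\left(E \right)} = E + 2 E^{2}$ ($f{\left(E \right)} = \left(E^{2} + E^{2}\right) + E = 2 E^{2} + E = E + 2 E^{2}$)
$\frac{1}{f{\left(q{\left(C{\left(5 \right)} \right)} \right)}} = \frac{1}{\frac{16}{-9 + 6 \cdot 5} \left(1 + 2 \frac{16}{-9 + 6 \cdot 5}\right)} = \frac{1}{\frac{16}{-9 + 30} \left(1 + 2 \frac{16}{-9 + 30}\right)} = \frac{1}{\frac{16}{21} \left(1 + 2 \cdot \frac{16}{21}\right)} = \frac{1}{\frac{16}{21} \left(1 + \frac{32}{21}\right)} = \frac{1}{\frac{16}{21} \cdot \frac{53}{21}} = \frac{1}{\frac{848}{441}} = \frac{441}{848}$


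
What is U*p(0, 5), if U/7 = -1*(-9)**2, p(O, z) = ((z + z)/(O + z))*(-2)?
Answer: 2268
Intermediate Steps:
p(O, z) = -4*z/(O + z) (p(O, z) = ((2*z)/(O + z))*(-2) = (2*z/(O + z))*(-2) = -4*z/(O + z))
U = -567 (U = 7*(-1*(-9)**2) = 7*(-1*81) = 7*(-81) = -567)
U*p(0, 5) = -(-2268)*5/(0 + 5) = -(-2268)*5/5 = -567*(-4) = 2268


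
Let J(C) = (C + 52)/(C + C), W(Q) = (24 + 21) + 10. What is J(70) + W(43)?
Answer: 3911/70 ≈ 55.871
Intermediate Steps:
W(Q) = 55 (W(Q) = 45 + 10 = 55)
J(C) = (52 + C)/(2*C) (J(C) = (52 + C)/((2*C)) = (52 + C)*(1/(2*C)) = (52 + C)/(2*C))
J(70) + W(43) = (½)*(52 + 70)/70 + 55 = (½)*(1/70)*122 + 55 = 61/70 + 55 = 3911/70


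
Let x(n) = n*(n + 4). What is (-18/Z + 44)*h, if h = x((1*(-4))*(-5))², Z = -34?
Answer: 174412800/17 ≈ 1.0260e+7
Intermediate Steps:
x(n) = n*(4 + n)
h = 230400 (h = (((1*(-4))*(-5))*(4 + (1*(-4))*(-5)))² = ((-4*(-5))*(4 - 4*(-5)))² = (20*(4 + 20))² = (20*24)² = 480² = 230400)
(-18/Z + 44)*h = (-18/(-34) + 44)*230400 = (-18*(-1/34) + 44)*230400 = (9/17 + 44)*230400 = (757/17)*230400 = 174412800/17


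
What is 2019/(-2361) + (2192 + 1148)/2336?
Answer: 264113/459608 ≈ 0.57465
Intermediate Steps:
2019/(-2361) + (2192 + 1148)/2336 = 2019*(-1/2361) + 3340*(1/2336) = -673/787 + 835/584 = 264113/459608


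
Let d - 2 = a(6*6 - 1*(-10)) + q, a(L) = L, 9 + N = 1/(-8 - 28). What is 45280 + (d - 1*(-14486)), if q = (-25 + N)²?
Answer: 79019569/1296 ≈ 60972.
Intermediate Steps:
N = -325/36 (N = -9 + 1/(-8 - 28) = -9 + 1/(-36) = -9 - 1/36 = -325/36 ≈ -9.0278)
q = 1500625/1296 (q = (-25 - 325/36)² = (-1225/36)² = 1500625/1296 ≈ 1157.9)
d = 1562833/1296 (d = 2 + ((6*6 - 1*(-10)) + 1500625/1296) = 2 + ((36 + 10) + 1500625/1296) = 2 + (46 + 1500625/1296) = 2 + 1560241/1296 = 1562833/1296 ≈ 1205.9)
45280 + (d - 1*(-14486)) = 45280 + (1562833/1296 - 1*(-14486)) = 45280 + (1562833/1296 + 14486) = 45280 + 20336689/1296 = 79019569/1296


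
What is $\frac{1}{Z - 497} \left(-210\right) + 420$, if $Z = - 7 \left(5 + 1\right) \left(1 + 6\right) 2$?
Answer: $\frac{13026}{31} \approx 420.19$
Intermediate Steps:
$Z = -588$ ($Z = - 7 \cdot 6 \cdot 7 \cdot 2 = \left(-7\right) 42 \cdot 2 = \left(-294\right) 2 = -588$)
$\frac{1}{Z - 497} \left(-210\right) + 420 = \frac{1}{-588 - 497} \left(-210\right) + 420 = \frac{1}{-1085} \left(-210\right) + 420 = \left(- \frac{1}{1085}\right) \left(-210\right) + 420 = \frac{6}{31} + 420 = \frac{13026}{31}$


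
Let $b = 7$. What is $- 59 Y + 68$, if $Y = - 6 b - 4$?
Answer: $2782$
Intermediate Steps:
$Y = -46$ ($Y = \left(-6\right) 7 - 4 = -42 - 4 = -46$)
$- 59 Y + 68 = \left(-59\right) \left(-46\right) + 68 = 2714 + 68 = 2782$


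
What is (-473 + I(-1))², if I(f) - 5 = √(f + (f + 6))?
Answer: 217156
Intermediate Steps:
I(f) = 5 + √(6 + 2*f) (I(f) = 5 + √(f + (f + 6)) = 5 + √(f + (6 + f)) = 5 + √(6 + 2*f))
(-473 + I(-1))² = (-473 + (5 + √(6 + 2*(-1))))² = (-473 + (5 + √(6 - 2)))² = (-473 + (5 + √4))² = (-473 + (5 + 2))² = (-473 + 7)² = (-466)² = 217156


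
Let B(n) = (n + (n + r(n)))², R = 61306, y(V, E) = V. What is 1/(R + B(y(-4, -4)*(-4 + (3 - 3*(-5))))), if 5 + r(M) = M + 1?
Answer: 1/90890 ≈ 1.1002e-5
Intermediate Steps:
r(M) = -4 + M (r(M) = -5 + (M + 1) = -5 + (1 + M) = -4 + M)
B(n) = (-4 + 3*n)² (B(n) = (n + (n + (-4 + n)))² = (n + (-4 + 2*n))² = (-4 + 3*n)²)
1/(R + B(y(-4, -4)*(-4 + (3 - 3*(-5))))) = 1/(61306 + (-4 + 3*(-4*(-4 + (3 - 3*(-5)))))²) = 1/(61306 + (-4 + 3*(-4*(-4 + (3 + 15))))²) = 1/(61306 + (-4 + 3*(-4*(-4 + 18)))²) = 1/(61306 + (-4 + 3*(-4*14))²) = 1/(61306 + (-4 + 3*(-56))²) = 1/(61306 + (-4 - 168)²) = 1/(61306 + (-172)²) = 1/(61306 + 29584) = 1/90890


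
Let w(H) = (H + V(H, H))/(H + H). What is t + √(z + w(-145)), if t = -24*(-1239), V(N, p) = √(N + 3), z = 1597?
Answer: 29736 + √(134349750 - 290*I*√142)/290 ≈ 29776.0 - 0.00051404*I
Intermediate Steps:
V(N, p) = √(3 + N)
t = 29736
w(H) = (H + √(3 + H))/(2*H) (w(H) = (H + √(3 + H))/(H + H) = (H + √(3 + H))/((2*H)) = (H + √(3 + H))*(1/(2*H)) = (H + √(3 + H))/(2*H))
t + √(z + w(-145)) = 29736 + √(1597 + (½)*(-145 + √(3 - 145))/(-145)) = 29736 + √(1597 + (½)*(-1/145)*(-145 + √(-142))) = 29736 + √(1597 + (½)*(-1/145)*(-145 + I*√142)) = 29736 + √(1597 + (½ - I*√142/290)) = 29736 + √(3195/2 - I*√142/290)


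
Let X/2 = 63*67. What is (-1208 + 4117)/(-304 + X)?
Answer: 2909/8138 ≈ 0.35746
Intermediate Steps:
X = 8442 (X = 2*(63*67) = 2*4221 = 8442)
(-1208 + 4117)/(-304 + X) = (-1208 + 4117)/(-304 + 8442) = 2909/8138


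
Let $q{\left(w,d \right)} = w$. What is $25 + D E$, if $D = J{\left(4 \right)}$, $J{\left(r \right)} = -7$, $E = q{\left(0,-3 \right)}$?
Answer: $25$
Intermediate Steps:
$E = 0$
$D = -7$
$25 + D E = 25 - 0 = 25 + 0 = 25$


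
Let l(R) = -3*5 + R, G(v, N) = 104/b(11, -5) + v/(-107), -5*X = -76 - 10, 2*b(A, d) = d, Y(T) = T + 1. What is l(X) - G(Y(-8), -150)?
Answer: 23398/535 ≈ 43.735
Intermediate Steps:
Y(T) = 1 + T
b(A, d) = d/2
X = 86/5 (X = -(-76 - 10)/5 = -⅕*(-86) = 86/5 ≈ 17.200)
G(v, N) = -208/5 - v/107 (G(v, N) = 104/(((½)*(-5))) + v/(-107) = 104/(-5/2) + v*(-1/107) = 104*(-⅖) - v/107 = -208/5 - v/107)
l(R) = -15 + R
l(X) - G(Y(-8), -150) = (-15 + 86/5) - (-208/5 - (1 - 8)/107) = 11/5 - (-208/5 - 1/107*(-7)) = 11/5 - (-208/5 + 7/107) = 11/5 - 1*(-22221/535) = 11/5 + 22221/535 = 23398/535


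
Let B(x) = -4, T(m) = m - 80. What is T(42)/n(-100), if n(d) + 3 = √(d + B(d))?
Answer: 114/113 + 76*I*√26/113 ≈ 1.0089 + 3.4294*I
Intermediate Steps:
T(m) = -80 + m
n(d) = -3 + √(-4 + d) (n(d) = -3 + √(d - 4) = -3 + √(-4 + d))
T(42)/n(-100) = (-80 + 42)/(-3 + √(-4 - 100)) = -38/(-3 + √(-104)) = -38/(-3 + 2*I*√26)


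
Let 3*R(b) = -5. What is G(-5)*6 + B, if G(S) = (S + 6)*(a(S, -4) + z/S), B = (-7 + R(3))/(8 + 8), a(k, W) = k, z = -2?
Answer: -3377/120 ≈ -28.142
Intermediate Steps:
R(b) = -5/3 (R(b) = (⅓)*(-5) = -5/3)
B = -13/24 (B = (-7 - 5/3)/(8 + 8) = -26/3/16 = -26/3*1/16 = -13/24 ≈ -0.54167)
G(S) = (6 + S)*(S - 2/S) (G(S) = (S + 6)*(S - 2/S) = (6 + S)*(S - 2/S))
G(-5)*6 + B = (-2 + (-5)² - 12/(-5) + 6*(-5))*6 - 13/24 = (-2 + 25 - 12*(-⅕) - 30)*6 - 13/24 = (-2 + 25 + 12/5 - 30)*6 - 13/24 = -23/5*6 - 13/24 = -138/5 - 13/24 = -3377/120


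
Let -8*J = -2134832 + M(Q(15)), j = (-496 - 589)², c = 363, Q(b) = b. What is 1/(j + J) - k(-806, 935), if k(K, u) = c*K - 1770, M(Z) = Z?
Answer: 3400489708724/11552617 ≈ 2.9435e+5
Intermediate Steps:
k(K, u) = -1770 + 363*K (k(K, u) = 363*K - 1770 = -1770 + 363*K)
j = 1177225 (j = (-1085)² = 1177225)
J = 2134817/8 (J = -(-2134832 + 15)/8 = -⅛*(-2134817) = 2134817/8 ≈ 2.6685e+5)
1/(j + J) - k(-806, 935) = 1/(1177225 + 2134817/8) - (-1770 + 363*(-806)) = 1/(11552617/8) - (-1770 - 292578) = 8/11552617 - 1*(-294348) = 8/11552617 + 294348 = 3400489708724/11552617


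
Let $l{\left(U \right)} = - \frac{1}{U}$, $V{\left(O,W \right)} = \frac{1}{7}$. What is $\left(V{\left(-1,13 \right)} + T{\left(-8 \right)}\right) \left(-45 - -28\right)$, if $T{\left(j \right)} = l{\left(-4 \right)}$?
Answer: $- \frac{187}{28} \approx -6.6786$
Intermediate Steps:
$V{\left(O,W \right)} = \frac{1}{7}$
$T{\left(j \right)} = \frac{1}{4}$ ($T{\left(j \right)} = - \frac{1}{-4} = \left(-1\right) \left(- \frac{1}{4}\right) = \frac{1}{4}$)
$\left(V{\left(-1,13 \right)} + T{\left(-8 \right)}\right) \left(-45 - -28\right) = \left(\frac{1}{7} + \frac{1}{4}\right) \left(-45 - -28\right) = \frac{11 \left(-45 + 28\right)}{28} = \frac{11}{28} \left(-17\right) = - \frac{187}{28}$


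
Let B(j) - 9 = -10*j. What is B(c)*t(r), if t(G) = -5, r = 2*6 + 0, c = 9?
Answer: 405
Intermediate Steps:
r = 12 (r = 12 + 0 = 12)
B(j) = 9 - 10*j
B(c)*t(r) = (9 - 10*9)*(-5) = (9 - 90)*(-5) = -81*(-5) = 405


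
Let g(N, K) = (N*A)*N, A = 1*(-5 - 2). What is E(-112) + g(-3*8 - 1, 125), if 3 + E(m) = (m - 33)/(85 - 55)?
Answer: -26297/6 ≈ -4382.8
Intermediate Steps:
A = -7 (A = 1*(-7) = -7)
E(m) = -41/10 + m/30 (E(m) = -3 + (m - 33)/(85 - 55) = -3 + (-33 + m)/30 = -3 + (-33 + m)*(1/30) = -3 + (-11/10 + m/30) = -41/10 + m/30)
g(N, K) = -7*N² (g(N, K) = (N*(-7))*N = (-7*N)*N = -7*N²)
E(-112) + g(-3*8 - 1, 125) = (-41/10 + (1/30)*(-112)) - 7*(-3*8 - 1)² = (-41/10 - 56/15) - 7*(-24 - 1)² = -47/6 - 7*(-25)² = -47/6 - 7*625 = -47/6 - 4375 = -26297/6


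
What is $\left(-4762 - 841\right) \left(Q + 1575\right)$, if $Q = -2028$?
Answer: $2538159$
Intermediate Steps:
$\left(-4762 - 841\right) \left(Q + 1575\right) = \left(-4762 - 841\right) \left(-2028 + 1575\right) = \left(-5603\right) \left(-453\right) = 2538159$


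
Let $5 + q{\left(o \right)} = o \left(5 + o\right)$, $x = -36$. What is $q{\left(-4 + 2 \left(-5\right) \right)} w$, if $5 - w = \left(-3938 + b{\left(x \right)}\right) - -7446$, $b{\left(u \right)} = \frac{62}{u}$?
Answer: $- \frac{7625783}{18} \approx -4.2365 \cdot 10^{5}$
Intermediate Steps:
$q{\left(o \right)} = -5 + o \left(5 + o\right)$
$w = - \frac{63023}{18}$ ($w = 5 - \left(\left(-3938 + \frac{62}{-36}\right) - -7446\right) = 5 - \left(\left(-3938 + 62 \left(- \frac{1}{36}\right)\right) + 7446\right) = 5 - \left(\left(-3938 - \frac{31}{18}\right) + 7446\right) = 5 - \left(- \frac{70915}{18} + 7446\right) = 5 - \frac{63113}{18} = - \frac{63023}{18} \approx -3501.3$)
$q{\left(-4 + 2 \left(-5\right) \right)} w = \left(-5 + \left(-4 + 2 \left(-5\right)\right)^{2} + 5 \left(-4 + 2 \left(-5\right)\right)\right) \left(- \frac{63023}{18}\right) = \left(-5 + \left(-4 - 10\right)^{2} + 5 \left(-4 - 10\right)\right) \left(- \frac{63023}{18}\right) = \left(-5 + \left(-14\right)^{2} + 5 \left(-14\right)\right) \left(- \frac{63023}{18}\right) = \left(-5 + 196 - 70\right) \left(- \frac{63023}{18}\right) = 121 \left(- \frac{63023}{18}\right) = - \frac{7625783}{18}$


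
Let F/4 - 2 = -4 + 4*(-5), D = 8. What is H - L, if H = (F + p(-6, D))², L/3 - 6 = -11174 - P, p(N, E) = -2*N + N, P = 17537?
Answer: 92839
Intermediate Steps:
p(N, E) = -N
L = -86115 (L = 18 + 3*(-11174 - 1*17537) = 18 + 3*(-11174 - 17537) = 18 + 3*(-28711) = 18 - 86133 = -86115)
F = -88 (F = 8 + 4*(-4 + 4*(-5)) = 8 + 4*(-4 - 20) = 8 + 4*(-24) = 8 - 96 = -88)
H = 6724 (H = (-88 - 1*(-6))² = (-88 + 6)² = (-82)² = 6724)
H - L = 6724 - 1*(-86115) = 6724 + 86115 = 92839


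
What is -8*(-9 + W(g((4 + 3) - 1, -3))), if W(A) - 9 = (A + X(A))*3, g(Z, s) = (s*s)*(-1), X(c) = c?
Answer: 432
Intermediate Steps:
g(Z, s) = -s**2 (g(Z, s) = s**2*(-1) = -s**2)
W(A) = 9 + 6*A (W(A) = 9 + (A + A)*3 = 9 + (2*A)*3 = 9 + 6*A)
-8*(-9 + W(g((4 + 3) - 1, -3))) = -8*(-9 + (9 + 6*(-1*(-3)**2))) = -8*(-9 + (9 + 6*(-1*9))) = -8*(-9 + (9 + 6*(-9))) = -8*(-9 + (9 - 54)) = -8*(-9 - 45) = -8*(-54) = 432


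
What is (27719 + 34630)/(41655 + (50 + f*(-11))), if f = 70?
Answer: 20783/13645 ≈ 1.5231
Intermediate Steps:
(27719 + 34630)/(41655 + (50 + f*(-11))) = (27719 + 34630)/(41655 + (50 + 70*(-11))) = 62349/(41655 + (50 - 770)) = 62349/(41655 - 720) = 62349/40935 = 62349*(1/40935) = 20783/13645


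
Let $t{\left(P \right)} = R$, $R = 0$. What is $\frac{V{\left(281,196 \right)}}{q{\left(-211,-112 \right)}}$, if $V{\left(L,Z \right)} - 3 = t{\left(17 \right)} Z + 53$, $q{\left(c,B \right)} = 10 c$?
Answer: $- \frac{28}{1055} \approx -0.02654$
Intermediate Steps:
$t{\left(P \right)} = 0$
$V{\left(L,Z \right)} = 56$ ($V{\left(L,Z \right)} = 3 + \left(0 Z + 53\right) = 3 + \left(0 + 53\right) = 3 + 53 = 56$)
$\frac{V{\left(281,196 \right)}}{q{\left(-211,-112 \right)}} = \frac{56}{10 \left(-211\right)} = \frac{56}{-2110} = 56 \left(- \frac{1}{2110}\right) = - \frac{28}{1055}$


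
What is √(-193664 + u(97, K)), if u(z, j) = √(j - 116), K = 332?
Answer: √(-193664 + 6*√6) ≈ 440.06*I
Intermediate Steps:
u(z, j) = √(-116 + j)
√(-193664 + u(97, K)) = √(-193664 + √(-116 + 332)) = √(-193664 + √216) = √(-193664 + 6*√6)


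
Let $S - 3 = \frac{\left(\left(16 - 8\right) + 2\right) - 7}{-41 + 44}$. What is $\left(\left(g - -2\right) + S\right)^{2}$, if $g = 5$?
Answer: $121$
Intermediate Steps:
$S = 4$ ($S = 3 + \frac{\left(\left(16 - 8\right) + 2\right) - 7}{-41 + 44} = 3 + \frac{\left(8 + 2\right) - 7}{3} = 3 + \left(10 - 7\right) \frac{1}{3} = 3 + 3 \cdot \frac{1}{3} = 3 + 1 = 4$)
$\left(\left(g - -2\right) + S\right)^{2} = \left(\left(5 - -2\right) + 4\right)^{2} = \left(\left(5 + 2\right) + 4\right)^{2} = \left(7 + 4\right)^{2} = 11^{2} = 121$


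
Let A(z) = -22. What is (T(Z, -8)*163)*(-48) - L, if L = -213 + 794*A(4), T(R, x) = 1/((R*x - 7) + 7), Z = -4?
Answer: 34873/2 ≈ 17437.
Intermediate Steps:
T(R, x) = 1/(R*x) (T(R, x) = 1/((-7 + R*x) + 7) = 1/(R*x))
L = -17681 (L = -213 + 794*(-22) = -213 - 17468 = -17681)
(T(Z, -8)*163)*(-48) - L = ((1/(-4*(-8)))*163)*(-48) - 1*(-17681) = (-¼*(-⅛)*163)*(-48) + 17681 = ((1/32)*163)*(-48) + 17681 = (163/32)*(-48) + 17681 = -489/2 + 17681 = 34873/2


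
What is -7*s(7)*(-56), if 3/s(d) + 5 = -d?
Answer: -98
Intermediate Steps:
s(d) = 3/(-5 - d)
-7*s(7)*(-56) = -(-21)/(5 + 7)*(-56) = -(-21)/12*(-56) = -7*(-1/4)*(-56) = (7/4)*(-56) = -98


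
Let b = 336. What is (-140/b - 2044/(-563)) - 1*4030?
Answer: -27204967/6756 ≈ -4026.8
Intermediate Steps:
(-140/b - 2044/(-563)) - 1*4030 = (-140/336 - 2044/(-563)) - 1*4030 = (-140*1/336 - 2044*(-1/563)) - 4030 = (-5/12 + 2044/563) - 4030 = 21713/6756 - 4030 = -27204967/6756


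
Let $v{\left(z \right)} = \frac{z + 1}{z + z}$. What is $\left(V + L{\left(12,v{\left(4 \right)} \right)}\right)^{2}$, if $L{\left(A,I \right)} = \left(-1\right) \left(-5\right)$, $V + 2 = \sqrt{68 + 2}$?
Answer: $\left(3 + \sqrt{70}\right)^{2} \approx 129.2$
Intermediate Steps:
$v{\left(z \right)} = \frac{1 + z}{2 z}$
$V = -2 + \sqrt{70}$ ($V = -2 + \sqrt{68 + 2} = -2 + \sqrt{70} \approx 6.3666$)
$L{\left(A,I \right)} = 5$
$\left(V + L{\left(12,v{\left(4 \right)} \right)}\right)^{2} = \left(\left(-2 + \sqrt{70}\right) + 5\right)^{2} = \left(3 + \sqrt{70}\right)^{2}$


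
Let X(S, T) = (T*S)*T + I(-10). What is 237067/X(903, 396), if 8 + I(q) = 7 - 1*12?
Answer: 237067/141604835 ≈ 0.0016741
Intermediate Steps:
I(q) = -13 (I(q) = -8 + (7 - 1*12) = -8 + (7 - 12) = -8 - 5 = -13)
X(S, T) = -13 + S*T**2 (X(S, T) = (T*S)*T - 13 = (S*T)*T - 13 = S*T**2 - 13 = -13 + S*T**2)
237067/X(903, 396) = 237067/(-13 + 903*396**2) = 237067/(-13 + 903*156816) = 237067/(-13 + 141604848) = 237067/141604835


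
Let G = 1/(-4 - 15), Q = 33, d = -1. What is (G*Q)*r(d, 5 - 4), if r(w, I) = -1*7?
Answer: 231/19 ≈ 12.158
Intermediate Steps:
r(w, I) = -7
G = -1/19 (G = 1/(-19) = -1/19 ≈ -0.052632)
(G*Q)*r(d, 5 - 4) = -1/19*33*(-7) = -33/19*(-7) = 231/19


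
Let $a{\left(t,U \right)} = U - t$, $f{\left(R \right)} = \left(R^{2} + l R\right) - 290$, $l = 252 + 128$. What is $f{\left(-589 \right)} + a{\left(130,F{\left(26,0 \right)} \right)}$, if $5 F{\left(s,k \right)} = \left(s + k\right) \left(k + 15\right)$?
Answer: $122759$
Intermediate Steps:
$l = 380$
$f{\left(R \right)} = -290 + R^{2} + 380 R$ ($f{\left(R \right)} = \left(R^{2} + 380 R\right) - 290 = -290 + R^{2} + 380 R$)
$F{\left(s,k \right)} = \frac{\left(15 + k\right) \left(k + s\right)}{5}$ ($F{\left(s,k \right)} = \frac{\left(s + k\right) \left(k + 15\right)}{5} = \frac{\left(k + s\right) \left(15 + k\right)}{5} = \frac{\left(15 + k\right) \left(k + s\right)}{5}$)
$f{\left(-589 \right)} + a{\left(130,F{\left(26,0 \right)} \right)} = \left(-290 + \left(-589\right)^{2} + 380 \left(-589\right)\right) + \left(\left(3 \cdot 0 + 3 \cdot 26 + \frac{0^{2}}{5} + \frac{1}{5} \cdot 0 \cdot 26\right) - 130\right) = \left(-290 + 346921 - 223820\right) + \left(\left(0 + 78 + \frac{1}{5} \cdot 0 + 0\right) - 130\right) = 122811 + \left(\left(0 + 78 + 0 + 0\right) - 130\right) = 122811 + \left(78 - 130\right) = 122811 - 52 = 122759$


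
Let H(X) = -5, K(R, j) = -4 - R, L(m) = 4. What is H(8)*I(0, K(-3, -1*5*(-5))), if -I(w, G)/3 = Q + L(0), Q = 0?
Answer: 60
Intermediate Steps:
I(w, G) = -12 (I(w, G) = -3*(0 + 4) = -3*4 = -12)
H(8)*I(0, K(-3, -1*5*(-5))) = -5*(-12) = 60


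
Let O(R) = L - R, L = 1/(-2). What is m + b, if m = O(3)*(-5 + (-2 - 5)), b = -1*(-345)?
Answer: 387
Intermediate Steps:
L = -½ ≈ -0.50000
O(R) = -½ - R
b = 345
m = 42 (m = (-½ - 1*3)*(-5 + (-2 - 5)) = (-½ - 3)*(-5 - 7) = -7/2*(-12) = 42)
m + b = 42 + 345 = 387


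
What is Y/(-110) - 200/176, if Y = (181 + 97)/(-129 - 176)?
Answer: -37847/33550 ≈ -1.1281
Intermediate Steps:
Y = -278/305 (Y = 278/(-305) = 278*(-1/305) = -278/305 ≈ -0.91148)
Y/(-110) - 200/176 = -278/305/(-110) - 200/176 = -278/305*(-1/110) - 200*1/176 = 139/16775 - 25/22 = -37847/33550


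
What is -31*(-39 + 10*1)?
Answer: 899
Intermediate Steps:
-31*(-39 + 10*1) = -31*(-39 + 10) = -31*(-29) = 899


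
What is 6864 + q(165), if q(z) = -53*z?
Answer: -1881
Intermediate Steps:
6864 + q(165) = 6864 - 53*165 = 6864 - 8745 = -1881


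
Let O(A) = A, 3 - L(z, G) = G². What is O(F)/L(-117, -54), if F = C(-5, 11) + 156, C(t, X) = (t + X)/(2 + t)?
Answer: -154/2913 ≈ -0.052866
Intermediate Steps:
L(z, G) = 3 - G²
C(t, X) = (X + t)/(2 + t)
F = 154 (F = (11 - 5)/(2 - 5) + 156 = 6/(-3) + 156 = -⅓*6 + 156 = -2 + 156 = 154)
O(F)/L(-117, -54) = 154/(3 - 1*(-54)²) = 154/(3 - 1*2916) = 154/(3 - 2916) = 154/(-2913) = 154*(-1/2913) = -154/2913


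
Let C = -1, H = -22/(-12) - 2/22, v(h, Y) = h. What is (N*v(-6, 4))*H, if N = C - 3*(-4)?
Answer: -115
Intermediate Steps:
H = 115/66 (H = -22*(-1/12) - 2*1/22 = 11/6 - 1/11 = 115/66 ≈ 1.7424)
N = 11 (N = -1 - 3*(-4) = -1 + 12 = 11)
(N*v(-6, 4))*H = (11*(-6))*(115/66) = -66*115/66 = -115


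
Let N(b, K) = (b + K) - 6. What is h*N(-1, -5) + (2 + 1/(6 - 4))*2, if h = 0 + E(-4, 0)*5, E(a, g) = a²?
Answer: -955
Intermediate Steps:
N(b, K) = -6 + K + b (N(b, K) = (K + b) - 6 = -6 + K + b)
h = 80 (h = 0 + (-4)²*5 = 0 + 16*5 = 0 + 80 = 80)
h*N(-1, -5) + (2 + 1/(6 - 4))*2 = 80*(-6 - 5 - 1) + (2 + 1/(6 - 4))*2 = 80*(-12) + (2 + 1/2)*2 = -960 + (2 + ½)*2 = -960 + (5/2)*2 = -960 + 5 = -955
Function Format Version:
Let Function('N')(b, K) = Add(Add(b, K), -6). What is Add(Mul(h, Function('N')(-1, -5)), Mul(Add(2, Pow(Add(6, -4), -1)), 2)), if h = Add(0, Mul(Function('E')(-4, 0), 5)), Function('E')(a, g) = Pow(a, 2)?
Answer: -955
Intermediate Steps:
Function('N')(b, K) = Add(-6, K, b) (Function('N')(b, K) = Add(Add(K, b), -6) = Add(-6, K, b))
h = 80 (h = Add(0, Mul(Pow(-4, 2), 5)) = Add(0, Mul(16, 5)) = Add(0, 80) = 80)
Add(Mul(h, Function('N')(-1, -5)), Mul(Add(2, Pow(Add(6, -4), -1)), 2)) = Add(Mul(80, Add(-6, -5, -1)), Mul(Add(2, Pow(Add(6, -4), -1)), 2)) = Add(Mul(80, -12), Mul(Add(2, Pow(2, -1)), 2)) = Add(-960, Mul(Add(2, Rational(1, 2)), 2)) = Add(-960, Mul(Rational(5, 2), 2)) = Add(-960, 5) = -955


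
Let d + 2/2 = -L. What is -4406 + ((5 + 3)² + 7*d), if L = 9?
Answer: -4412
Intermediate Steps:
d = -10 (d = -1 - 1*9 = -1 - 9 = -10)
-4406 + ((5 + 3)² + 7*d) = -4406 + ((5 + 3)² + 7*(-10)) = -4406 + (8² - 70) = -4406 + (64 - 70) = -4406 - 6 = -4412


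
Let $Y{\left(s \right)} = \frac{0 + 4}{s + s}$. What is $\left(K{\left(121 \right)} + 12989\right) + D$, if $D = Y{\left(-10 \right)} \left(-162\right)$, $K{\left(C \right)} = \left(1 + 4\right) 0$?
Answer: $\frac{65107}{5} \approx 13021.0$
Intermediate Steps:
$Y{\left(s \right)} = \frac{2}{s}$ ($Y{\left(s \right)} = \frac{4}{2 s} = 4 \frac{1}{2 s} = \frac{2}{s}$)
$K{\left(C \right)} = 0$ ($K{\left(C \right)} = 5 \cdot 0 = 0$)
$D = \frac{162}{5}$ ($D = \frac{2}{-10} \left(-162\right) = 2 \left(- \frac{1}{10}\right) \left(-162\right) = \left(- \frac{1}{5}\right) \left(-162\right) = \frac{162}{5} \approx 32.4$)
$\left(K{\left(121 \right)} + 12989\right) + D = \left(0 + 12989\right) + \frac{162}{5} = 12989 + \frac{162}{5} = \frac{65107}{5}$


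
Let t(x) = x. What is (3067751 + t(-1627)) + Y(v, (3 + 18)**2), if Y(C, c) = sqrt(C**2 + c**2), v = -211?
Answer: 3066124 + sqrt(239002) ≈ 3.0666e+6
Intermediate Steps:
(3067751 + t(-1627)) + Y(v, (3 + 18)**2) = (3067751 - 1627) + sqrt((-211)**2 + ((3 + 18)**2)**2) = 3066124 + sqrt(44521 + (21**2)**2) = 3066124 + sqrt(44521 + 441**2) = 3066124 + sqrt(44521 + 194481) = 3066124 + sqrt(239002)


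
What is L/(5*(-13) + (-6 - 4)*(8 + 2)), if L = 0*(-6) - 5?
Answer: 1/33 ≈ 0.030303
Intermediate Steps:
L = -5 (L = 0 - 5 = -5)
L/(5*(-13) + (-6 - 4)*(8 + 2)) = -5/(5*(-13) + (-6 - 4)*(8 + 2)) = -5/(-65 - 10*10) = -5/(-65 - 100) = -5/(-165) = -5*(-1/165) = 1/33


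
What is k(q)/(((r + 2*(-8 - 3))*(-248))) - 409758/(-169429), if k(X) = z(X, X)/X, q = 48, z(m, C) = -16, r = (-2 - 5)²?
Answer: 8231388133/3403489752 ≈ 2.4185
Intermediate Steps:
r = 49 (r = (-7)² = 49)
k(X) = -16/X
k(q)/(((r + 2*(-8 - 3))*(-248))) - 409758/(-169429) = (-16/48)/(((49 + 2*(-8 - 3))*(-248))) - 409758/(-169429) = (-16*1/48)/(((49 + 2*(-11))*(-248))) - 409758*(-1/169429) = -(-1/(248*(49 - 22)))/3 + 409758/169429 = -1/(3*(27*(-248))) + 409758/169429 = -⅓/(-6696) + 409758/169429 = -⅓*(-1/6696) + 409758/169429 = 1/20088 + 409758/169429 = 8231388133/3403489752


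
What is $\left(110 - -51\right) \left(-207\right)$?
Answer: $-33327$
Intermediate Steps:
$\left(110 - -51\right) \left(-207\right) = \left(110 + 51\right) \left(-207\right) = 161 \left(-207\right) = -33327$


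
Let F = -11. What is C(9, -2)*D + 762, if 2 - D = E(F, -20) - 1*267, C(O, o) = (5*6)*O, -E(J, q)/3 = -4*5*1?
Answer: 57192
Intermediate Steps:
E(J, q) = 60 (E(J, q) = -3*(-4*5) = -(-60) = -3*(-20) = 60)
C(O, o) = 30*O
D = 209 (D = 2 - (60 - 1*267) = 2 - (60 - 267) = 2 - 1*(-207) = 2 + 207 = 209)
C(9, -2)*D + 762 = (30*9)*209 + 762 = 270*209 + 762 = 56430 + 762 = 57192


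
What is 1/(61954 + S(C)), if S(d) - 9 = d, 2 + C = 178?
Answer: 1/62139 ≈ 1.6093e-5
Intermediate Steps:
C = 176 (C = -2 + 178 = 176)
S(d) = 9 + d
1/(61954 + S(C)) = 1/(61954 + (9 + 176)) = 1/(61954 + 185) = 1/62139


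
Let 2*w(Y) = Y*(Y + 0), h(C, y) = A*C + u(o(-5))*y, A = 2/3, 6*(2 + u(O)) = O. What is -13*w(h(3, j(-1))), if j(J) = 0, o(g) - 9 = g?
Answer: -26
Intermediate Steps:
o(g) = 9 + g
u(O) = -2 + O/6
A = ⅔ (A = 2*(⅓) = ⅔ ≈ 0.66667)
h(C, y) = -4*y/3 + 2*C/3 (h(C, y) = 2*C/3 + (-2 + (9 - 5)/6)*y = 2*C/3 + (-2 + (⅙)*4)*y = 2*C/3 + (-2 + ⅔)*y = 2*C/3 - 4*y/3 = -4*y/3 + 2*C/3)
w(Y) = Y²/2 (w(Y) = (Y*(Y + 0))/2 = (Y*Y)/2 = Y²/2)
-13*w(h(3, j(-1))) = -13*(-4/3*0 + (⅔)*3)²/2 = -13*(0 + 2)²/2 = -13*2²/2 = -13*4/2 = -13*2 = -26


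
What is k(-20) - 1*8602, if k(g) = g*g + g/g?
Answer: -8201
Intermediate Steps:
k(g) = 1 + g² (k(g) = g² + 1 = 1 + g²)
k(-20) - 1*8602 = (1 + (-20)²) - 1*8602 = (1 + 400) - 8602 = 401 - 8602 = -8201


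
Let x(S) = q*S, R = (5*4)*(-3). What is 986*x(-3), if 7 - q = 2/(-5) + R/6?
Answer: -257346/5 ≈ -51469.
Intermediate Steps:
R = -60 (R = 20*(-3) = -60)
q = 87/5 (q = 7 - (2/(-5) - 60/6) = 7 - (2*(-1/5) - 60*1/6) = 7 - (-2/5 - 10) = 7 - 1*(-52/5) = 7 + 52/5 = 87/5 ≈ 17.400)
x(S) = 87*S/5
986*x(-3) = 986*((87/5)*(-3)) = 986*(-261/5) = -257346/5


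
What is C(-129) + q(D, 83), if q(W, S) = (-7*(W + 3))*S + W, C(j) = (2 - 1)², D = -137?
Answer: 77718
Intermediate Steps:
C(j) = 1 (C(j) = 1² = 1)
q(W, S) = W + S*(-21 - 7*W) (q(W, S) = (-7*(3 + W))*S + W = (-21 - 7*W)*S + W = S*(-21 - 7*W) + W = W + S*(-21 - 7*W))
C(-129) + q(D, 83) = 1 + (-137 - 21*83 - 7*83*(-137)) = 1 + (-137 - 1743 + 79597) = 1 + 77717 = 77718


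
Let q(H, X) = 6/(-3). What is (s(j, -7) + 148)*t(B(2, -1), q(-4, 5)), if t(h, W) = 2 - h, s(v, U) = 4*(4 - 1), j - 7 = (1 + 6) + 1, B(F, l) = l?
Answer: 480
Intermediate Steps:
j = 15 (j = 7 + ((1 + 6) + 1) = 7 + (7 + 1) = 7 + 8 = 15)
s(v, U) = 12 (s(v, U) = 4*3 = 12)
q(H, X) = -2 (q(H, X) = 6*(-⅓) = -2)
(s(j, -7) + 148)*t(B(2, -1), q(-4, 5)) = (12 + 148)*(2 - 1*(-1)) = 160*(2 + 1) = 160*3 = 480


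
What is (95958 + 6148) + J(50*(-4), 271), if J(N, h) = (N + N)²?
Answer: 262106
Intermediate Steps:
J(N, h) = 4*N² (J(N, h) = (2*N)² = 4*N²)
(95958 + 6148) + J(50*(-4), 271) = (95958 + 6148) + 4*(50*(-4))² = 102106 + 4*(-200)² = 102106 + 4*40000 = 102106 + 160000 = 262106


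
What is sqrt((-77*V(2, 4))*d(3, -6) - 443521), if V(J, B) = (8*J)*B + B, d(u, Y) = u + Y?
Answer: I*sqrt(427813) ≈ 654.07*I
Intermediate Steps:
d(u, Y) = Y + u
V(J, B) = B + 8*B*J (V(J, B) = 8*B*J + B = B + 8*B*J)
sqrt((-77*V(2, 4))*d(3, -6) - 443521) = sqrt((-308*(1 + 8*2))*(-6 + 3) - 443521) = sqrt(-308*(1 + 16)*(-3) - 443521) = sqrt(-308*17*(-3) - 443521) = sqrt(-77*68*(-3) - 443521) = sqrt(-5236*(-3) - 443521) = sqrt(15708 - 443521) = sqrt(-427813) = I*sqrt(427813)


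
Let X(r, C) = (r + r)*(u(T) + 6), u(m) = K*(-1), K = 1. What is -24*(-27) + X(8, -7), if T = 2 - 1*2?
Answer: 728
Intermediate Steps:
T = 0 (T = 2 - 2 = 0)
u(m) = -1 (u(m) = 1*(-1) = -1)
X(r, C) = 10*r (X(r, C) = (r + r)*(-1 + 6) = (2*r)*5 = 10*r)
-24*(-27) + X(8, -7) = -24*(-27) + 10*8 = 648 + 80 = 728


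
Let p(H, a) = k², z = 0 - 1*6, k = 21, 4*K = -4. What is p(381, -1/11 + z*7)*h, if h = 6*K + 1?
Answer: -2205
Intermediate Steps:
K = -1 (K = (¼)*(-4) = -1)
z = -6 (z = 0 - 6 = -6)
p(H, a) = 441 (p(H, a) = 21² = 441)
h = -5 (h = 6*(-1) + 1 = -6 + 1 = -5)
p(381, -1/11 + z*7)*h = 441*(-5) = -2205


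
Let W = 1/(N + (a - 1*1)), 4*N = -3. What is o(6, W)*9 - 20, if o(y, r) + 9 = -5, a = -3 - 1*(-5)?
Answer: -146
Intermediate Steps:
N = -¾ (N = (¼)*(-3) = -¾ ≈ -0.75000)
a = 2 (a = -3 + 5 = 2)
W = 4 (W = 1/(-¾ + (2 - 1*1)) = 1/(-¾ + (2 - 1)) = 1/(-¾ + 1) = 1/(¼) = 4)
o(y, r) = -14 (o(y, r) = -9 - 5 = -14)
o(6, W)*9 - 20 = -14*9 - 20 = -126 - 20 = -146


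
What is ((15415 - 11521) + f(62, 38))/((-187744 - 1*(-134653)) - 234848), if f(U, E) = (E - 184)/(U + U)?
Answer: -241355/17852218 ≈ -0.013520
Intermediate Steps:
f(U, E) = (-184 + E)/(2*U) (f(U, E) = (-184 + E)/((2*U)) = (-184 + E)*(1/(2*U)) = (-184 + E)/(2*U))
((15415 - 11521) + f(62, 38))/((-187744 - 1*(-134653)) - 234848) = ((15415 - 11521) + (1/2)*(-184 + 38)/62)/((-187744 - 1*(-134653)) - 234848) = (3894 + (1/2)*(1/62)*(-146))/((-187744 + 134653) - 234848) = (3894 - 73/62)/(-53091 - 234848) = (241355/62)/(-287939) = (241355/62)*(-1/287939) = -241355/17852218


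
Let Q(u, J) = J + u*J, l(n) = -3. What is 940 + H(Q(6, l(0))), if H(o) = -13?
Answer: 927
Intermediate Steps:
Q(u, J) = J + J*u
940 + H(Q(6, l(0))) = 940 - 13 = 927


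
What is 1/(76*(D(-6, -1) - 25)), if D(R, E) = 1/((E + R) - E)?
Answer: -3/5738 ≈ -0.00052283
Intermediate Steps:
D(R, E) = 1/R
1/(76*(D(-6, -1) - 25)) = 1/(76*(1/(-6) - 25)) = 1/(76*(-⅙ - 25)) = 1/(76*(-151/6)) = 1/(-5738/3) = -3/5738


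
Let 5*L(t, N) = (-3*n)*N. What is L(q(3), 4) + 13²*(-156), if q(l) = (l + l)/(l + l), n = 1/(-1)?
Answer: -131808/5 ≈ -26362.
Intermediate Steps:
n = -1
q(l) = 1 (q(l) = (2*l)/((2*l)) = (2*l)*(1/(2*l)) = 1)
L(t, N) = 3*N/5 (L(t, N) = ((-3*(-1))*N)/5 = (3*N)/5 = 3*N/5)
L(q(3), 4) + 13²*(-156) = (⅗)*4 + 13²*(-156) = 12/5 + 169*(-156) = 12/5 - 26364 = -131808/5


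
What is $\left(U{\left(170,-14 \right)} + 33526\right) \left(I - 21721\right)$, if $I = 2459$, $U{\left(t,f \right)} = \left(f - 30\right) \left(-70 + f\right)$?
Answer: $-716970164$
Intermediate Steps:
$U{\left(t,f \right)} = \left(-70 + f\right) \left(-30 + f\right)$ ($U{\left(t,f \right)} = \left(-30 + f\right) \left(-70 + f\right) = \left(-70 + f\right) \left(-30 + f\right)$)
$\left(U{\left(170,-14 \right)} + 33526\right) \left(I - 21721\right) = \left(\left(2100 + \left(-14\right)^{2} - -1400\right) + 33526\right) \left(2459 - 21721\right) = \left(\left(2100 + 196 + 1400\right) + 33526\right) \left(-19262\right) = \left(3696 + 33526\right) \left(-19262\right) = 37222 \left(-19262\right) = -716970164$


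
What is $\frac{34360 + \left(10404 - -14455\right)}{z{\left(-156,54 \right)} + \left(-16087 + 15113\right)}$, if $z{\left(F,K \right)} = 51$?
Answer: $- \frac{59219}{923} \approx -64.159$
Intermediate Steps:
$\frac{34360 + \left(10404 - -14455\right)}{z{\left(-156,54 \right)} + \left(-16087 + 15113\right)} = \frac{34360 + \left(10404 - -14455\right)}{51 + \left(-16087 + 15113\right)} = \frac{34360 + \left(10404 + 14455\right)}{51 - 974} = \frac{34360 + 24859}{-923} = 59219 \left(- \frac{1}{923}\right) = - \frac{59219}{923}$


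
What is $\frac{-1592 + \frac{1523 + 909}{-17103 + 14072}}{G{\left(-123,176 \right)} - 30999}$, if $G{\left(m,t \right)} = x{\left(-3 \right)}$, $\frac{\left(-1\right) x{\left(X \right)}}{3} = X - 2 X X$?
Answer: $\frac{603473}{11720877} \approx 0.051487$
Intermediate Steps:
$x{\left(X \right)} = - 3 X + 6 X^{2}$ ($x{\left(X \right)} = - 3 \left(X - 2 X X\right) = - 3 \left(X - 2 X^{2}\right) = - 3 X + 6 X^{2}$)
$G{\left(m,t \right)} = 63$ ($G{\left(m,t \right)} = 3 \left(-3\right) \left(-1 + 2 \left(-3\right)\right) = 3 \left(-3\right) \left(-1 - 6\right) = 3 \left(-3\right) \left(-7\right) = 63$)
$\frac{-1592 + \frac{1523 + 909}{-17103 + 14072}}{G{\left(-123,176 \right)} - 30999} = \frac{-1592 + \frac{1523 + 909}{-17103 + 14072}}{63 - 30999} = \frac{-1592 + \frac{2432}{-3031}}{-30936} = \left(-1592 + 2432 \left(- \frac{1}{3031}\right)\right) \left(- \frac{1}{30936}\right) = \left(-1592 - \frac{2432}{3031}\right) \left(- \frac{1}{30936}\right) = \left(- \frac{4827784}{3031}\right) \left(- \frac{1}{30936}\right) = \frac{603473}{11720877}$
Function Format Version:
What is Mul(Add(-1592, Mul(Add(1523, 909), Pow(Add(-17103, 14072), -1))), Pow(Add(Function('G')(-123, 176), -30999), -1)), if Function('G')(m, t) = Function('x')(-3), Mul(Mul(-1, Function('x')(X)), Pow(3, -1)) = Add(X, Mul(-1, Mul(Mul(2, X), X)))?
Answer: Rational(603473, 11720877) ≈ 0.051487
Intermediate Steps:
Function('x')(X) = Add(Mul(-3, X), Mul(6, Pow(X, 2))) (Function('x')(X) = Mul(-3, Add(X, Mul(-1, Mul(Mul(2, X), X)))) = Mul(-3, Add(X, Mul(-1, Mul(2, Pow(X, 2))))) = Mul(-3, Add(X, Mul(-2, Pow(X, 2)))) = Add(Mul(-3, X), Mul(6, Pow(X, 2))))
Function('G')(m, t) = 63 (Function('G')(m, t) = Mul(3, -3, Add(-1, Mul(2, -3))) = Mul(3, -3, Add(-1, -6)) = Mul(3, -3, -7) = 63)
Mul(Add(-1592, Mul(Add(1523, 909), Pow(Add(-17103, 14072), -1))), Pow(Add(Function('G')(-123, 176), -30999), -1)) = Mul(Add(-1592, Mul(Add(1523, 909), Pow(Add(-17103, 14072), -1))), Pow(Add(63, -30999), -1)) = Mul(Add(-1592, Mul(2432, Pow(-3031, -1))), Pow(-30936, -1)) = Mul(Add(-1592, Mul(2432, Rational(-1, 3031))), Rational(-1, 30936)) = Mul(Add(-1592, Rational(-2432, 3031)), Rational(-1, 30936)) = Mul(Rational(-4827784, 3031), Rational(-1, 30936)) = Rational(603473, 11720877)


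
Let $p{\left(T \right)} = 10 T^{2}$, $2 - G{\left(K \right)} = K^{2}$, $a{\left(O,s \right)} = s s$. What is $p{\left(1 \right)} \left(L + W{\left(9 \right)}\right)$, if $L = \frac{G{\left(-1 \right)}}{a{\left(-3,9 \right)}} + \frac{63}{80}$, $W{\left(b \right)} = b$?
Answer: $\frac{63503}{648} \approx 97.998$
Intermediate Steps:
$a{\left(O,s \right)} = s^{2}$
$G{\left(K \right)} = 2 - K^{2}$
$L = \frac{5183}{6480}$ ($L = \frac{2 - \left(-1\right)^{2}}{9^{2}} + \frac{63}{80} = \frac{2 - 1}{81} + 63 \cdot \frac{1}{80} = \left(2 - 1\right) \frac{1}{81} + \frac{63}{80} = 1 \cdot \frac{1}{81} + \frac{63}{80} = \frac{1}{81} + \frac{63}{80} = \frac{5183}{6480} \approx 0.79985$)
$p{\left(1 \right)} \left(L + W{\left(9 \right)}\right) = 10 \cdot 1^{2} \left(\frac{5183}{6480} + 9\right) = 10 \cdot 1 \cdot \frac{63503}{6480} = 10 \cdot \frac{63503}{6480} = \frac{63503}{648}$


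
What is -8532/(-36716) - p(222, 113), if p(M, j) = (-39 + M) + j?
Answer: -2714851/9179 ≈ -295.77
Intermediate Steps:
p(M, j) = -39 + M + j
-8532/(-36716) - p(222, 113) = -8532/(-36716) - (-39 + 222 + 113) = -8532*(-1/36716) - 1*296 = 2133/9179 - 296 = -2714851/9179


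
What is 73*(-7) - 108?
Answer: -619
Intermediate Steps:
73*(-7) - 108 = -511 - 108 = -619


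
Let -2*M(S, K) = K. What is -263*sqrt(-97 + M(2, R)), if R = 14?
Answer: -526*I*sqrt(26) ≈ -2682.1*I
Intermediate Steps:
M(S, K) = -K/2
-263*sqrt(-97 + M(2, R)) = -263*sqrt(-97 - 1/2*14) = -263*sqrt(-97 - 7) = -526*I*sqrt(26)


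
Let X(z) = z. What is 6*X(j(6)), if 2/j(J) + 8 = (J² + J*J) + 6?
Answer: 6/35 ≈ 0.17143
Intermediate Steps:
j(J) = 2/(-2 + 2*J²) (j(J) = 2/(-8 + ((J² + J*J) + 6)) = 2/(-8 + ((J² + J²) + 6)) = 2/(-8 + (2*J² + 6)) = 2/(-8 + (6 + 2*J²)) = 2/(-2 + 2*J²))
6*X(j(6)) = 6/(-1 + 6²) = 6/(-1 + 36) = 6/35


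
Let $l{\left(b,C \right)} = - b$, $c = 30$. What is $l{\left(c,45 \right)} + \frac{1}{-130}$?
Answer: $- \frac{3901}{130} \approx -30.008$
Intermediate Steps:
$l{\left(c,45 \right)} + \frac{1}{-130} = \left(-1\right) 30 + \frac{1}{-130} = -30 - \frac{1}{130} = - \frac{3901}{130}$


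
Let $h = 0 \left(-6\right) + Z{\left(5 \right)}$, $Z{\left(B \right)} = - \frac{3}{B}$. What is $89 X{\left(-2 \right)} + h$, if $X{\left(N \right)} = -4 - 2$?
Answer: $- \frac{2673}{5} \approx -534.6$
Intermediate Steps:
$h = - \frac{3}{5}$ ($h = 0 \left(-6\right) - \frac{3}{5} = 0 - \frac{3}{5} = - \frac{3}{5} \approx -0.6$)
$X{\left(N \right)} = -6$
$89 X{\left(-2 \right)} + h = 89 \left(-6\right) - \frac{3}{5} = -534 - \frac{3}{5} = - \frac{2673}{5}$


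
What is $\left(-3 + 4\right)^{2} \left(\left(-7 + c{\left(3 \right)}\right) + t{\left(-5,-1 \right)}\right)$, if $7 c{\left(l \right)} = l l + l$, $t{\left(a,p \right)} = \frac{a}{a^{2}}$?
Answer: $- \frac{192}{35} \approx -5.4857$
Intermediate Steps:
$t{\left(a,p \right)} = \frac{1}{a}$ ($t{\left(a,p \right)} = \frac{a}{a^{2}} = \frac{1}{a}$)
$c{\left(l \right)} = \frac{l}{7} + \frac{l^{2}}{7}$ ($c{\left(l \right)} = \frac{l l + l}{7} = \frac{l^{2} + l}{7} = \frac{l + l^{2}}{7} = \frac{l}{7} + \frac{l^{2}}{7}$)
$\left(-3 + 4\right)^{2} \left(\left(-7 + c{\left(3 \right)}\right) + t{\left(-5,-1 \right)}\right) = \left(-3 + 4\right)^{2} \left(\left(-7 + \frac{1}{7} \cdot 3 \left(1 + 3\right)\right) + \frac{1}{-5}\right) = 1^{2} \left(\left(-7 + \frac{1}{7} \cdot 3 \cdot 4\right) - \frac{1}{5}\right) = 1 \left(\left(-7 + \frac{12}{7}\right) - \frac{1}{5}\right) = 1 \left(- \frac{37}{7} - \frac{1}{5}\right) = 1 \left(- \frac{192}{35}\right) = - \frac{192}{35}$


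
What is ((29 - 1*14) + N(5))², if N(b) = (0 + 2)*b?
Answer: 625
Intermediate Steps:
N(b) = 2*b
((29 - 1*14) + N(5))² = ((29 - 1*14) + 2*5)² = ((29 - 14) + 10)² = (15 + 10)² = 25² = 625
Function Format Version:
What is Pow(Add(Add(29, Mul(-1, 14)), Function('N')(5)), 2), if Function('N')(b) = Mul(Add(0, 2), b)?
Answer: 625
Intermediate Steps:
Function('N')(b) = Mul(2, b)
Pow(Add(Add(29, Mul(-1, 14)), Function('N')(5)), 2) = Pow(Add(Add(29, Mul(-1, 14)), Mul(2, 5)), 2) = Pow(Add(Add(29, -14), 10), 2) = Pow(Add(15, 10), 2) = Pow(25, 2) = 625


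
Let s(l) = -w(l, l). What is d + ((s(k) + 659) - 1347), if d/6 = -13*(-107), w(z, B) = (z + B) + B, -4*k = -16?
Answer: 7646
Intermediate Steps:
k = 4 (k = -1/4*(-16) = 4)
w(z, B) = z + 2*B (w(z, B) = (B + z) + B = z + 2*B)
s(l) = -3*l (s(l) = -(l + 2*l) = -3*l)
d = 8346 (d = 6*(-13*(-107)) = 6*1391 = 8346)
d + ((s(k) + 659) - 1347) = 8346 + ((-3*4 + 659) - 1347) = 8346 + ((-12 + 659) - 1347) = 8346 + (647 - 1347) = 8346 - 700 = 7646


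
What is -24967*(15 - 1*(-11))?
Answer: -649142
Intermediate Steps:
-24967*(15 - 1*(-11)) = -24967*(15 + 11) = -24967*26 = -649142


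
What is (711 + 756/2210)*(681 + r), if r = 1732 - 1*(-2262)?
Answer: 43231815/13 ≈ 3.3255e+6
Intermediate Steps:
r = 3994 (r = 1732 + 2262 = 3994)
(711 + 756/2210)*(681 + r) = (711 + 756/2210)*(681 + 3994) = (711 + 756*(1/2210))*4675 = (711 + 378/1105)*4675 = (786033/1105)*4675 = 43231815/13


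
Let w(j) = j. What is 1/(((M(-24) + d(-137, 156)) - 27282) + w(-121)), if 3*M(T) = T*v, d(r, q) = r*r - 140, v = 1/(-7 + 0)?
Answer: -7/61410 ≈ -0.00011399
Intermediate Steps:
v = -1/7 (v = 1/(-7) = -1/7 ≈ -0.14286)
d(r, q) = -140 + r**2 (d(r, q) = r**2 - 140 = -140 + r**2)
M(T) = -T/21 (M(T) = (T*(-1/7))/3 = (-T/7)/3 = -T/21)
1/(((M(-24) + d(-137, 156)) - 27282) + w(-121)) = 1/(((-1/21*(-24) + (-140 + (-137)**2)) - 27282) - 121) = 1/(((8/7 + (-140 + 18769)) - 27282) - 121) = 1/(((8/7 + 18629) - 27282) - 121) = 1/((130411/7 - 27282) - 121) = 1/(-60563/7 - 121) = 1/(-61410/7) = -7/61410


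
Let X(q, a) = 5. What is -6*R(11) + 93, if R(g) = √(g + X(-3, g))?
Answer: 69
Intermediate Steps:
R(g) = √(5 + g) (R(g) = √(g + 5) = √(5 + g))
-6*R(11) + 93 = -6*√(5 + 11) + 93 = -6*√16 + 93 = -6*4 + 93 = -24 + 93 = 69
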